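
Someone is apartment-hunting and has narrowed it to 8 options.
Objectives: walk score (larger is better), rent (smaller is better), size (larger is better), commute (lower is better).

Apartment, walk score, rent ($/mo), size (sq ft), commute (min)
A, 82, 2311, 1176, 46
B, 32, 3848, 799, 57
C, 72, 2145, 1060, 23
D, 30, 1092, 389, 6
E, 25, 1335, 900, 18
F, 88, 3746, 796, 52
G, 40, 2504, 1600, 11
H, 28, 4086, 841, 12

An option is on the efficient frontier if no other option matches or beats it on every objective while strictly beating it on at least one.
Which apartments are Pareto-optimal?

A, C, D, E, F, G

A: not dominated.
B: dominated by A (walk score 82≥32, rent 2311≤3848, size 1176≥799, commute 46≤57).
C: not dominated.
D: not dominated (best rent).
E: not dominated.
F: not dominated (best walk score).
G: not dominated (best size).
H: dominated by G (walk score 40≥28, rent 2504≤4086, size 1600≥841, commute 11≤12).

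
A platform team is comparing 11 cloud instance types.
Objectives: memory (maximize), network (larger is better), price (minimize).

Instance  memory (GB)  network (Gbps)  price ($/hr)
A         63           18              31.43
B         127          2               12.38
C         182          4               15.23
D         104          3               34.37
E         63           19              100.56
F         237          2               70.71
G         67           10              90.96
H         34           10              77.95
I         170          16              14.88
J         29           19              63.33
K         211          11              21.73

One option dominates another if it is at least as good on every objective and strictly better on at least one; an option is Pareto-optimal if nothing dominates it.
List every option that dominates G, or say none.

I: memory 170≥67, network 16≥10, price 14.88≤90.96 — dominates G.
K: memory 211≥67, network 11≥10, price 21.73≤90.96 — dominates G.
Others (A, B, C, D, E, F, H, J) are each worse than G on at least one objective.

I, K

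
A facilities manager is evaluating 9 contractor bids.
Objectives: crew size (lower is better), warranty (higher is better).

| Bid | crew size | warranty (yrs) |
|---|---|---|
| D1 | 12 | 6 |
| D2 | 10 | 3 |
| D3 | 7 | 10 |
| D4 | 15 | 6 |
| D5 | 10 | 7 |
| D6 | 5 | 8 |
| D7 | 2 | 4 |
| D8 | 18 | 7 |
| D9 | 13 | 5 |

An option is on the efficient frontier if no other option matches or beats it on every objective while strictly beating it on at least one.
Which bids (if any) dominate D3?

none

D1: worse on crew size (12 vs 7).
D2: worse on crew size (10 vs 7).
D4: worse on crew size (15 vs 7).
D5: worse on crew size (10 vs 7).
D6: worse on warranty (8 vs 10).
D7: worse on warranty (4 vs 10).
D8: worse on crew size (18 vs 7).
D9: worse on crew size (13 vs 7).
No option dominates D3.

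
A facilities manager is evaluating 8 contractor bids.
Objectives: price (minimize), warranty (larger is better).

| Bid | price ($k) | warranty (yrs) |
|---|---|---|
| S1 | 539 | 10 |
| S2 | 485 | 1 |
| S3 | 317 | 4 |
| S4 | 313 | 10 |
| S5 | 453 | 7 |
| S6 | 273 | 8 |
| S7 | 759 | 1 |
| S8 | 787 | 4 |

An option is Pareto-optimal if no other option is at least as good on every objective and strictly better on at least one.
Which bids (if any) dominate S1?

S4

S4: price 313≤539, warranty 10≥10 — dominates S1.
Others (S2, S3, S5, S6, S7, S8) are each worse than S1 on at least one objective.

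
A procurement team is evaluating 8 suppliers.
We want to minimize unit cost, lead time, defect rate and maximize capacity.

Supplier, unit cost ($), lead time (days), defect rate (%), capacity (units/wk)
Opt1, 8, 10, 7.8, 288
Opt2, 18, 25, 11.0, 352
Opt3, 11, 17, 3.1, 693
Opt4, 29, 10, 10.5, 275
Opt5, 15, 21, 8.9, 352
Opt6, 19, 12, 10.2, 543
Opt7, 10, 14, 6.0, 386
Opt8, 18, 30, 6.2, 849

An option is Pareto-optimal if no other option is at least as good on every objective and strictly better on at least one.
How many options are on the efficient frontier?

5

Opt1: not dominated (best unit cost).
Opt2: dominated by Opt3 (unit cost 11≤18, lead time 17≤25, defect rate 3.1≤11.0, capacity 693≥352).
Opt3: not dominated (best defect rate).
Opt4: dominated by Opt1 (unit cost 8≤29, lead time 10≤10, defect rate 7.8≤10.5, capacity 288≥275).
Opt5: dominated by Opt3 (unit cost 11≤15, lead time 17≤21, defect rate 3.1≤8.9, capacity 693≥352).
Opt6: not dominated.
Opt7: not dominated.
Opt8: not dominated (best capacity).
Pareto-optimal: Opt1, Opt3, Opt6, Opt7, Opt8 → 5.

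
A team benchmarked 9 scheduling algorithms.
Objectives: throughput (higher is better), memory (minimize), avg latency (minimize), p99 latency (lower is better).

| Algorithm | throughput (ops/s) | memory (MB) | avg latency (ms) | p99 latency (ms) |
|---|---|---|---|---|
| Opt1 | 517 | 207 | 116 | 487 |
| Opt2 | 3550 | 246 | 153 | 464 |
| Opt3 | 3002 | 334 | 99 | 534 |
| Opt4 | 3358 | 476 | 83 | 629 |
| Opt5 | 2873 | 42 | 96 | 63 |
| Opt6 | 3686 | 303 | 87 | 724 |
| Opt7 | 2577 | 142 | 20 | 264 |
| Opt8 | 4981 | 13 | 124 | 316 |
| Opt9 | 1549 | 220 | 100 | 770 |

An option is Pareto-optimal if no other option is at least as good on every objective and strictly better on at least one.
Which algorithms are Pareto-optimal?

Opt1: dominated by Opt5 (throughput 2873≥517, memory 42≤207, avg latency 96≤116, p99 latency 63≤487).
Opt2: dominated by Opt8 (throughput 4981≥3550, memory 13≤246, avg latency 124≤153, p99 latency 316≤464).
Opt3: not dominated.
Opt4: not dominated.
Opt5: not dominated (best p99 latency).
Opt6: not dominated.
Opt7: not dominated (best avg latency).
Opt8: not dominated (best throughput).
Opt9: dominated by Opt5 (throughput 2873≥1549, memory 42≤220, avg latency 96≤100, p99 latency 63≤770).

Opt3, Opt4, Opt5, Opt6, Opt7, Opt8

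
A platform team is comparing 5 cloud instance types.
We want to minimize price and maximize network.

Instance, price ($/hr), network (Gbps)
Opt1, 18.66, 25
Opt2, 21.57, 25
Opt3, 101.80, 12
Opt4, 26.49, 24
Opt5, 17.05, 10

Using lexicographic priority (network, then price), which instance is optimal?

Opt1

First maximize network: best is 25, kept {Opt1, Opt2}.
Then minimize price: best is 18.66, kept {Opt1}.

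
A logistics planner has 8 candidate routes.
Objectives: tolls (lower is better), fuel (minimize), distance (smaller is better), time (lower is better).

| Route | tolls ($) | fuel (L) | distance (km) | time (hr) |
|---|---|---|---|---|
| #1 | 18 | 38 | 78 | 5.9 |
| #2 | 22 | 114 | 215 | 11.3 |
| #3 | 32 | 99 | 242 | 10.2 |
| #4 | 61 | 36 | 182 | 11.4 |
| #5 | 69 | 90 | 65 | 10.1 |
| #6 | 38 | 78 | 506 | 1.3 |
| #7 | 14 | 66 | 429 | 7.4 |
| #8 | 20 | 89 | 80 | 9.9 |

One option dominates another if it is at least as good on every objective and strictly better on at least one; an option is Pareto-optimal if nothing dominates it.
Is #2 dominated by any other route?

#1 vs #2: tolls 18≤22, fuel 38≤114, distance 78≤215, time 5.9≤11.3 — #1 is at least as good on every objective and strictly better on at least one, so #1 dominates #2.

Yes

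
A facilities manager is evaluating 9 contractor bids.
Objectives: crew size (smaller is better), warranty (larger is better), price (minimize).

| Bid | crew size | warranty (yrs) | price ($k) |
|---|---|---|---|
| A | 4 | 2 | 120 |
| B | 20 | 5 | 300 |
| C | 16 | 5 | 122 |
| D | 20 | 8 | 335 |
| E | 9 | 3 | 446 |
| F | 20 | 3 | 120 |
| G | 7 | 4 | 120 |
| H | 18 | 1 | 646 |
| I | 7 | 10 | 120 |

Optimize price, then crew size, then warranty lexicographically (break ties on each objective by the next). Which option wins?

First minimize price: best is 120, kept {A, F, G, I}.
Then minimize crew size: best is 4, kept {A}.

A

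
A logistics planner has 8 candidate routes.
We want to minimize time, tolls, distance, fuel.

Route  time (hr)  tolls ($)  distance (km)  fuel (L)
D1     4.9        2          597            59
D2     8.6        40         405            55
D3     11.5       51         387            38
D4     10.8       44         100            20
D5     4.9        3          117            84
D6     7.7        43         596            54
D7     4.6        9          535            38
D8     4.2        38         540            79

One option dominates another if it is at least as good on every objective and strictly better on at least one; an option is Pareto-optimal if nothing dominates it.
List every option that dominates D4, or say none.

D1: worse on distance (597 vs 100).
D2: worse on distance (405 vs 100).
D3: worse on time (11.5 vs 10.8).
D5: worse on distance (117 vs 100).
D6: worse on distance (596 vs 100).
D7: worse on distance (535 vs 100).
D8: worse on distance (540 vs 100).
No option dominates D4.

none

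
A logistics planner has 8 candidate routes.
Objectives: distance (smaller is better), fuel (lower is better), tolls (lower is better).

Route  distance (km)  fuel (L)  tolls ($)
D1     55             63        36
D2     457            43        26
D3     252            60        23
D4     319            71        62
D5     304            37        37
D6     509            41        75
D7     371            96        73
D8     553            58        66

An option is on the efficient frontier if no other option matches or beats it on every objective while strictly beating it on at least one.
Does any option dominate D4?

Yes

D1 vs D4: distance 55≤319, fuel 63≤71, tolls 36≤62 — D1 is at least as good on every objective and strictly better on at least one, so D1 dominates D4.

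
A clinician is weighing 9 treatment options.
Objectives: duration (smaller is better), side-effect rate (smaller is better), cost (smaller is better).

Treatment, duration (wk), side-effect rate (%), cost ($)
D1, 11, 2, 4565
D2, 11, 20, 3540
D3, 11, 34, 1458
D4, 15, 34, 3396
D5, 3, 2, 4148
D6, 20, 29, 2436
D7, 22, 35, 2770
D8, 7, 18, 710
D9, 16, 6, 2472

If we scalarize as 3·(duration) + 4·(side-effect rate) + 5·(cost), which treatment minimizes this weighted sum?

D1: 3·11 + 4·2 + 5·4565 = 22866
D2: 3·11 + 4·20 + 5·3540 = 17813
D3: 3·11 + 4·34 + 5·1458 = 7459
D4: 3·15 + 4·34 + 5·3396 = 17161
D5: 3·3 + 4·2 + 5·4148 = 20757
D6: 3·20 + 4·29 + 5·2436 = 12356
D7: 3·22 + 4·35 + 5·2770 = 14056
D8: 3·7 + 4·18 + 5·710 = 3643
D9: 3·16 + 4·6 + 5·2472 = 12432
Lowest: D8 at 3643.

D8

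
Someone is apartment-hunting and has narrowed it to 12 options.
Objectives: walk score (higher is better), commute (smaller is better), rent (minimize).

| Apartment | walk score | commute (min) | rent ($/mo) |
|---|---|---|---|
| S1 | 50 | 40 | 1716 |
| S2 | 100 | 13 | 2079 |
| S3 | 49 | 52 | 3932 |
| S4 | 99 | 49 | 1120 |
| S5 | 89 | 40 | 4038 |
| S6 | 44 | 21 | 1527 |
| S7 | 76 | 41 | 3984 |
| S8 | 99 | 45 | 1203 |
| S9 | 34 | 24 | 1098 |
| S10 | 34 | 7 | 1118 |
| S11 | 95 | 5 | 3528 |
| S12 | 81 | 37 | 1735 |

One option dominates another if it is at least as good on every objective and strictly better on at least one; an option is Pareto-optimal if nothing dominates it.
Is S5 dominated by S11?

Yes

S11 vs S5: walk score 95≥89, commute 5≤40, rent 3528≤4038 — S11 is at least as good on every objective with at least one strict improvement.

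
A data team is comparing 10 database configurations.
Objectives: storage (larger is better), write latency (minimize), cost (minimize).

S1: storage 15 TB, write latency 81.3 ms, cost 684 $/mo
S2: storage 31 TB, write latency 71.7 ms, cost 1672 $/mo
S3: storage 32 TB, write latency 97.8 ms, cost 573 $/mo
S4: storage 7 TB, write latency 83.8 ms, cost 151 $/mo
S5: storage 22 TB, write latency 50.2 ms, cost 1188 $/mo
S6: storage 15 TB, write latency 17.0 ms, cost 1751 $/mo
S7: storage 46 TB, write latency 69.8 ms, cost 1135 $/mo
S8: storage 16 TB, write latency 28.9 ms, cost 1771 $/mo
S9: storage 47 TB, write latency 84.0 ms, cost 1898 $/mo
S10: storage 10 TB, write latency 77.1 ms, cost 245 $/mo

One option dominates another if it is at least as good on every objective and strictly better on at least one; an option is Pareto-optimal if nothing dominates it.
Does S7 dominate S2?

S7 vs S2: storage 46≥31, write latency 69.8≤71.7, cost 1135≤1672 — S7 is at least as good on every objective with at least one strict improvement.

Yes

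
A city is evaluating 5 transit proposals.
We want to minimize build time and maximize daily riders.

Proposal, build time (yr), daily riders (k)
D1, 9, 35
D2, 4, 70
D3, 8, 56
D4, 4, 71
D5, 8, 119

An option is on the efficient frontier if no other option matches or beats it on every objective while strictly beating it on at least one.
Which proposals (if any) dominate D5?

none

D1: worse on build time (9 vs 8).
D2: worse on daily riders (70 vs 119).
D3: worse on daily riders (56 vs 119).
D4: worse on daily riders (71 vs 119).
No option dominates D5.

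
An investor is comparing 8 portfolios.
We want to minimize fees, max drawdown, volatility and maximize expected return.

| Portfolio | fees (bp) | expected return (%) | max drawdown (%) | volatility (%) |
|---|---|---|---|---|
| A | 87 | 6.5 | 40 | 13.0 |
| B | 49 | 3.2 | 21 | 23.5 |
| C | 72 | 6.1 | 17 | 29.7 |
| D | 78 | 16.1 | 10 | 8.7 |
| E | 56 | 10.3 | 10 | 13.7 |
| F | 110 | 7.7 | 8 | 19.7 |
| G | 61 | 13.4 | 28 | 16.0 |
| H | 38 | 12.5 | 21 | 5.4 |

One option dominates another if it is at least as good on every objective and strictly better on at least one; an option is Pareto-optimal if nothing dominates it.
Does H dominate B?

H vs B: fees 38≤49, expected return 12.5≥3.2, max drawdown 21≤21, volatility 5.4≤23.5 — H is at least as good on every objective with at least one strict improvement.

Yes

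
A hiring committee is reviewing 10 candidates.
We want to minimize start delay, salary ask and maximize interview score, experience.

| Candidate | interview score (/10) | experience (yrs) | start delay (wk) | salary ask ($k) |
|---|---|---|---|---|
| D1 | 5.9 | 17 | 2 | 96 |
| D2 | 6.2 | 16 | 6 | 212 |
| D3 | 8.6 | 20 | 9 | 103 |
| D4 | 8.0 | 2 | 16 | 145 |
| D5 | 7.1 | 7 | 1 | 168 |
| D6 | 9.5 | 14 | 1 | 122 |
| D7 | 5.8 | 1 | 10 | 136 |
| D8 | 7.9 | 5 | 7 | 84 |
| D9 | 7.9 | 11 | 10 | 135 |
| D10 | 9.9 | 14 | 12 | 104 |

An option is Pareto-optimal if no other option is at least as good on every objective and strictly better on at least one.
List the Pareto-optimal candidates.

D1: not dominated.
D2: not dominated.
D3: not dominated (best experience).
D4: dominated by D3 (interview score 8.6≥8.0, experience 20≥2, start delay 9≤16, salary ask 103≤145).
D5: dominated by D6 (interview score 9.5≥7.1, experience 14≥7, start delay 1≤1, salary ask 122≤168).
D6: not dominated.
D7: dominated by D1 (interview score 5.9≥5.8, experience 17≥1, start delay 2≤10, salary ask 96≤136).
D8: not dominated (best salary ask).
D9: dominated by D3 (interview score 8.6≥7.9, experience 20≥11, start delay 9≤10, salary ask 103≤135).
D10: not dominated (best interview score).

D1, D2, D3, D6, D8, D10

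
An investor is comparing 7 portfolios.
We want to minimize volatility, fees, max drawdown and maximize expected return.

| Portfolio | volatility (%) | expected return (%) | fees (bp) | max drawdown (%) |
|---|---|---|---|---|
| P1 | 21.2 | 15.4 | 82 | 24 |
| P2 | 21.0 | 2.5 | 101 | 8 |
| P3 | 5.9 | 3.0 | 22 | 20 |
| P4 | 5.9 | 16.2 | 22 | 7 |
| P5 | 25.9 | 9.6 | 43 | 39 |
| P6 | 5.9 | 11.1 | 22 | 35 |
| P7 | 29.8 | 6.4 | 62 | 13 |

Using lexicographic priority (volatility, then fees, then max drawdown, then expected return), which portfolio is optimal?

P4

First minimize volatility: best is 5.9, kept {P3, P4, P6}.
Then minimize fees: best is 22, kept {P3, P4, P6}.
Then minimize max drawdown: best is 7, kept {P4}.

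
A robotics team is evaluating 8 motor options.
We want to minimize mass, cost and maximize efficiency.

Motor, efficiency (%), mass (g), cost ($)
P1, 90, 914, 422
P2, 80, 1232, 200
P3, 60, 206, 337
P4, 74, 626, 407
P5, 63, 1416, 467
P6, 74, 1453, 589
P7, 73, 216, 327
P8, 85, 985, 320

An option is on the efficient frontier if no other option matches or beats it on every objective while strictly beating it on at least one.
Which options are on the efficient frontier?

P1: not dominated (best efficiency).
P2: not dominated (best cost).
P3: not dominated (best mass).
P4: not dominated.
P5: dominated by P1 (efficiency 90≥63, mass 914≤1416, cost 422≤467).
P6: dominated by P1 (efficiency 90≥74, mass 914≤1453, cost 422≤589).
P7: not dominated.
P8: not dominated.

P1, P2, P3, P4, P7, P8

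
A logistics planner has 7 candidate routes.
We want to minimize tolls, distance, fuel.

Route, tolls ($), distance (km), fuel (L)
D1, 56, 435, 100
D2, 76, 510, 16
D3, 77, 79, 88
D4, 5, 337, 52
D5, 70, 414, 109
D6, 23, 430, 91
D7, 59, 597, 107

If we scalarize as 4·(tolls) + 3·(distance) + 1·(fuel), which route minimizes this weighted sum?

D3

D1: 4·56 + 3·435 + 1·100 = 1629
D2: 4·76 + 3·510 + 1·16 = 1850
D3: 4·77 + 3·79 + 1·88 = 633
D4: 4·5 + 3·337 + 1·52 = 1083
D5: 4·70 + 3·414 + 1·109 = 1631
D6: 4·23 + 3·430 + 1·91 = 1473
D7: 4·59 + 3·597 + 1·107 = 2134
Lowest: D3 at 633.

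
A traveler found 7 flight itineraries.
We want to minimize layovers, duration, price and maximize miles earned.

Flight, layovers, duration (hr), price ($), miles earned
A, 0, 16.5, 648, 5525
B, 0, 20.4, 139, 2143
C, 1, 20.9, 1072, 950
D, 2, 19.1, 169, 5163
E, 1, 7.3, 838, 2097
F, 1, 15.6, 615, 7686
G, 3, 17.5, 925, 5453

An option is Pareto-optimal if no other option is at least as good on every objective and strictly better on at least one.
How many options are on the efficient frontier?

5

A: not dominated.
B: not dominated (best price).
C: dominated by A (layovers 0≤1, duration 16.5≤20.9, price 648≤1072, miles earned 5525≥950).
D: not dominated.
E: not dominated (best duration).
F: not dominated (best miles earned).
G: dominated by A (layovers 0≤3, duration 16.5≤17.5, price 648≤925, miles earned 5525≥5453).
Pareto-optimal: A, B, D, E, F → 5.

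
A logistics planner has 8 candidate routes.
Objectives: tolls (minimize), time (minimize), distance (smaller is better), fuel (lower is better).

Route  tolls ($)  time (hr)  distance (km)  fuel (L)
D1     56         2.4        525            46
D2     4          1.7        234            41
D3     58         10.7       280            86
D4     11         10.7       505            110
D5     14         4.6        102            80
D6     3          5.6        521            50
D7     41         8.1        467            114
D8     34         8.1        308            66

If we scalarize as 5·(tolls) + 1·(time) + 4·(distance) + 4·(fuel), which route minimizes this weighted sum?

D1: 5·56 + 1·2.4 + 4·525 + 4·46 = 2566.4
D2: 5·4 + 1·1.7 + 4·234 + 4·41 = 1121.7
D3: 5·58 + 1·10.7 + 4·280 + 4·86 = 1764.7
D4: 5·11 + 1·10.7 + 4·505 + 4·110 = 2525.7
D5: 5·14 + 1·4.6 + 4·102 + 4·80 = 802.6
D6: 5·3 + 1·5.6 + 4·521 + 4·50 = 2304.6
D7: 5·41 + 1·8.1 + 4·467 + 4·114 = 2537.1
D8: 5·34 + 1·8.1 + 4·308 + 4·66 = 1674.1
Lowest: D5 at 802.6.

D5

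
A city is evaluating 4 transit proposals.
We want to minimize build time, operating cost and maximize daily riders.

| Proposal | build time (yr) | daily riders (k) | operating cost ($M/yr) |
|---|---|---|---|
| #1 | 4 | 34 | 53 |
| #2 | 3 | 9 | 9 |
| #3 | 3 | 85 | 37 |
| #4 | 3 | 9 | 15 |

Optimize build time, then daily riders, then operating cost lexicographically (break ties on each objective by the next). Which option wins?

First minimize build time: best is 3, kept {#2, #3, #4}.
Then maximize daily riders: best is 85, kept {#3}.

#3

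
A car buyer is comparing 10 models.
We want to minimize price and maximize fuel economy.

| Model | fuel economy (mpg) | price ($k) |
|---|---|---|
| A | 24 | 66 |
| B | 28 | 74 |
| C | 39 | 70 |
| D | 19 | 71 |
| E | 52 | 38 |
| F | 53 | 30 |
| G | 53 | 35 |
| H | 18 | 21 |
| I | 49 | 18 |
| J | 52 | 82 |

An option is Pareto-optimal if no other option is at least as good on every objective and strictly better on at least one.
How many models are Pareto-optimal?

A: dominated by E (fuel economy 52≥24, price 38≤66).
B: dominated by C (fuel economy 39≥28, price 70≤74).
C: dominated by E (fuel economy 52≥39, price 38≤70).
D: dominated by A (fuel economy 24≥19, price 66≤71).
E: dominated by F (fuel economy 53≥52, price 30≤38).
F: not dominated.
G: dominated by F (fuel economy 53≥53, price 30≤35).
H: dominated by I (fuel economy 49≥18, price 18≤21).
I: not dominated (best price).
J: dominated by E (fuel economy 52≥52, price 38≤82).
Pareto-optimal: F, I → 2.

2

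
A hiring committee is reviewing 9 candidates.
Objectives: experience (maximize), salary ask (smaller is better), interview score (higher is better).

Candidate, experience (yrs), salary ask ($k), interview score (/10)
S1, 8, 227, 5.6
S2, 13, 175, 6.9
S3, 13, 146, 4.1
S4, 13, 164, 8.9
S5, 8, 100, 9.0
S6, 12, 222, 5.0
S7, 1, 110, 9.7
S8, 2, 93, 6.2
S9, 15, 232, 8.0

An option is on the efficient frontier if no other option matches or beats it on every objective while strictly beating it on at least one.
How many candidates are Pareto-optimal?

S1: dominated by S2 (experience 13≥8, salary ask 175≤227, interview score 6.9≥5.6).
S2: dominated by S4 (experience 13≥13, salary ask 164≤175, interview score 8.9≥6.9).
S3: not dominated.
S4: not dominated.
S5: not dominated.
S6: dominated by S2 (experience 13≥12, salary ask 175≤222, interview score 6.9≥5.0).
S7: not dominated (best interview score).
S8: not dominated (best salary ask).
S9: not dominated (best experience).
Pareto-optimal: S3, S4, S5, S7, S8, S9 → 6.

6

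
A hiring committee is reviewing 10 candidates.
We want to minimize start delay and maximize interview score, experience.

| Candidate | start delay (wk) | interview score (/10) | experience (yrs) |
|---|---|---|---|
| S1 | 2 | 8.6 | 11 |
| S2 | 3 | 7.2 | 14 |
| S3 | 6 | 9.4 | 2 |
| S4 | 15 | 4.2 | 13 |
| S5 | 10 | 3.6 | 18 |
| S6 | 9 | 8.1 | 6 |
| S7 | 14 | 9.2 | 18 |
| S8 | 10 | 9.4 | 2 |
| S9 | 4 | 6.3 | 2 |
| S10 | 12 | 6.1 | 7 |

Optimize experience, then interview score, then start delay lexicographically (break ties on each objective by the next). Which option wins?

S7

First maximize experience: best is 18, kept {S5, S7}.
Then maximize interview score: best is 9.2, kept {S7}.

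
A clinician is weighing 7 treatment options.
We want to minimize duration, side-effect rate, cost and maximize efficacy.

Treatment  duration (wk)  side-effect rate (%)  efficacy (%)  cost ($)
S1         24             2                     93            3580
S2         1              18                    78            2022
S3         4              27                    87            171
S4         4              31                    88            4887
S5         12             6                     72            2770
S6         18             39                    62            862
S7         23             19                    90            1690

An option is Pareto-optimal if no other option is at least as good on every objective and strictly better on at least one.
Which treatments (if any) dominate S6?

S3

S3: duration 4≤18, side-effect rate 27≤39, efficacy 87≥62, cost 171≤862 — dominates S6.
Others (S1, S2, S4, S5, S7) are each worse than S6 on at least one objective.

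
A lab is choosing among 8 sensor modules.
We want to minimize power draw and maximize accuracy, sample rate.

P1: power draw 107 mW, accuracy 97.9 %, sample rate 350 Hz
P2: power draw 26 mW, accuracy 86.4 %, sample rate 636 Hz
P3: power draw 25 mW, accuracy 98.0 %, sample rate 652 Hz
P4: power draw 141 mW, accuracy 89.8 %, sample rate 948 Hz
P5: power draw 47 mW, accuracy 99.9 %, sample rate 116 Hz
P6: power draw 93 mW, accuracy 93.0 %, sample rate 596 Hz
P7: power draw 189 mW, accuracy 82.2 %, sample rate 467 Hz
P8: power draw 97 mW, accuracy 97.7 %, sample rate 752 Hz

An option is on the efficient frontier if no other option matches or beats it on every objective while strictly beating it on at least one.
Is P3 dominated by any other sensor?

No

P1: worse on power draw (107 vs 25).
P2: worse on power draw (26 vs 25).
P4: worse on power draw (141 vs 25).
P5: worse on power draw (47 vs 25).
P6: worse on power draw (93 vs 25).
P7: worse on power draw (189 vs 25).
P8: worse on power draw (97 vs 25).
No option is at least as good as P3 on every objective and strictly better on one.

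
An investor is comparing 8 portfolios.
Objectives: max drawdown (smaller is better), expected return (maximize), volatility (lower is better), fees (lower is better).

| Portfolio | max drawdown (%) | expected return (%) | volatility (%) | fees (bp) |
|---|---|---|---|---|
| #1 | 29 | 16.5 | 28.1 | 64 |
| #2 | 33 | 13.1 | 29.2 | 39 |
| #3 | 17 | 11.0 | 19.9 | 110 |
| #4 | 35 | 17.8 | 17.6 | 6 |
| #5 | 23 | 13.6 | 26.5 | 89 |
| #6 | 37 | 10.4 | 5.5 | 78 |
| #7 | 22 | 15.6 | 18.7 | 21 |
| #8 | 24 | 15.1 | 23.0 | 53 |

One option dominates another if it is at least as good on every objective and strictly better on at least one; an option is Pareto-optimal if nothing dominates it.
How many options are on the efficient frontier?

#1: not dominated.
#2: dominated by #7 (max drawdown 22≤33, expected return 15.6≥13.1, volatility 18.7≤29.2, fees 21≤39).
#3: not dominated (best max drawdown).
#4: not dominated (best expected return).
#5: dominated by #7 (max drawdown 22≤23, expected return 15.6≥13.6, volatility 18.7≤26.5, fees 21≤89).
#6: not dominated (best volatility).
#7: not dominated.
#8: dominated by #7 (max drawdown 22≤24, expected return 15.6≥15.1, volatility 18.7≤23.0, fees 21≤53).
Pareto-optimal: #1, #3, #4, #6, #7 → 5.

5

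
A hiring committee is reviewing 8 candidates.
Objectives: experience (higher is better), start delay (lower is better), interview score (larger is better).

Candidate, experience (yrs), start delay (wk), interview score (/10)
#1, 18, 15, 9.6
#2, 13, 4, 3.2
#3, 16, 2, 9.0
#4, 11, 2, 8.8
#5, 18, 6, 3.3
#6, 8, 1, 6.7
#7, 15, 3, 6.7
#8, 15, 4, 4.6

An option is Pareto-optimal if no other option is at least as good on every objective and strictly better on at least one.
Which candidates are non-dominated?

#1, #3, #5, #6

#1: not dominated (best interview score).
#2: dominated by #3 (experience 16≥13, start delay 2≤4, interview score 9.0≥3.2).
#3: not dominated.
#4: dominated by #3 (experience 16≥11, start delay 2≤2, interview score 9.0≥8.8).
#5: not dominated.
#6: not dominated (best start delay).
#7: dominated by #3 (experience 16≥15, start delay 2≤3, interview score 9.0≥6.7).
#8: dominated by #3 (experience 16≥15, start delay 2≤4, interview score 9.0≥4.6).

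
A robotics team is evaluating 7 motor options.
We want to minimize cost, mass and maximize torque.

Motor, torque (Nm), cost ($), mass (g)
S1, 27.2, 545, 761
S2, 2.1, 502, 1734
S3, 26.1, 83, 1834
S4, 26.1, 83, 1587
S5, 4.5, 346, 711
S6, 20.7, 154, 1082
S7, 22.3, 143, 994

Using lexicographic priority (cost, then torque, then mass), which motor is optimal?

S4

First minimize cost: best is 83, kept {S3, S4}.
Then maximize torque: best is 26.1, kept {S3, S4}.
Then minimize mass: best is 1587, kept {S4}.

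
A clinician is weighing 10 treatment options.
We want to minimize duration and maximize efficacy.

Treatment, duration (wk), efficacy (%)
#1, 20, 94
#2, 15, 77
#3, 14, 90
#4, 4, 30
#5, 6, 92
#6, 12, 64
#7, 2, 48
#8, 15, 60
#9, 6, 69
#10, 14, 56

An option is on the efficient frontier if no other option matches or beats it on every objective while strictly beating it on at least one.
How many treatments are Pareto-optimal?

3

#1: not dominated (best efficacy).
#2: dominated by #3 (duration 14≤15, efficacy 90≥77).
#3: dominated by #5 (duration 6≤14, efficacy 92≥90).
#4: dominated by #7 (duration 2≤4, efficacy 48≥30).
#5: not dominated.
#6: dominated by #5 (duration 6≤12, efficacy 92≥64).
#7: not dominated (best duration).
#8: dominated by #2 (duration 15≤15, efficacy 77≥60).
#9: dominated by #5 (duration 6≤6, efficacy 92≥69).
#10: dominated by #3 (duration 14≤14, efficacy 90≥56).
Pareto-optimal: #1, #5, #7 → 3.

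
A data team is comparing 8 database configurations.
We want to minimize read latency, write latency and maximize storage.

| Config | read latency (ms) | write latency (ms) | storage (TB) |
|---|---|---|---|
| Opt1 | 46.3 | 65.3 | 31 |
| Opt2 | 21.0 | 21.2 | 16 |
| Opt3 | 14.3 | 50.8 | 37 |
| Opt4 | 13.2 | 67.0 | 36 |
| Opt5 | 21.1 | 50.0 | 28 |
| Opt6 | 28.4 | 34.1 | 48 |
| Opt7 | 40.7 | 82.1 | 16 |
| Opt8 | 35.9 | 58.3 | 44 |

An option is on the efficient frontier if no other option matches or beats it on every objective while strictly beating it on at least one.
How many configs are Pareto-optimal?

Opt1: dominated by Opt3 (read latency 14.3≤46.3, write latency 50.8≤65.3, storage 37≥31).
Opt2: not dominated (best write latency).
Opt3: not dominated.
Opt4: not dominated (best read latency).
Opt5: not dominated.
Opt6: not dominated (best storage).
Opt7: dominated by Opt2 (read latency 21.0≤40.7, write latency 21.2≤82.1, storage 16≥16).
Opt8: dominated by Opt6 (read latency 28.4≤35.9, write latency 34.1≤58.3, storage 48≥44).
Pareto-optimal: Opt2, Opt3, Opt4, Opt5, Opt6 → 5.

5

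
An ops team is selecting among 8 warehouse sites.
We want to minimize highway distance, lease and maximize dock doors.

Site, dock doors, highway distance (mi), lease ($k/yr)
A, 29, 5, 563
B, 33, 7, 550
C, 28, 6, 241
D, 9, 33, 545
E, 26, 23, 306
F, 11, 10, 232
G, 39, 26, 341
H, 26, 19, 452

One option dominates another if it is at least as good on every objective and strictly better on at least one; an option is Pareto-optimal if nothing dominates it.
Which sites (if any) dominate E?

C: dock doors 28≥26, highway distance 6≤23, lease 241≤306 — dominates E.
Others (A, B, D, F, G, H) are each worse than E on at least one objective.

C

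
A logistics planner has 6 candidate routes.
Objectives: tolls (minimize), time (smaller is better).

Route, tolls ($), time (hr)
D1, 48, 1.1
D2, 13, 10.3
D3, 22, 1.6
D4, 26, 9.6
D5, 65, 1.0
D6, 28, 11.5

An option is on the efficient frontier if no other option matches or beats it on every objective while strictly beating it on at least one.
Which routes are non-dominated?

D1: not dominated.
D2: not dominated (best tolls).
D3: not dominated.
D4: dominated by D3 (tolls 22≤26, time 1.6≤9.6).
D5: not dominated (best time).
D6: dominated by D2 (tolls 13≤28, time 10.3≤11.5).

D1, D2, D3, D5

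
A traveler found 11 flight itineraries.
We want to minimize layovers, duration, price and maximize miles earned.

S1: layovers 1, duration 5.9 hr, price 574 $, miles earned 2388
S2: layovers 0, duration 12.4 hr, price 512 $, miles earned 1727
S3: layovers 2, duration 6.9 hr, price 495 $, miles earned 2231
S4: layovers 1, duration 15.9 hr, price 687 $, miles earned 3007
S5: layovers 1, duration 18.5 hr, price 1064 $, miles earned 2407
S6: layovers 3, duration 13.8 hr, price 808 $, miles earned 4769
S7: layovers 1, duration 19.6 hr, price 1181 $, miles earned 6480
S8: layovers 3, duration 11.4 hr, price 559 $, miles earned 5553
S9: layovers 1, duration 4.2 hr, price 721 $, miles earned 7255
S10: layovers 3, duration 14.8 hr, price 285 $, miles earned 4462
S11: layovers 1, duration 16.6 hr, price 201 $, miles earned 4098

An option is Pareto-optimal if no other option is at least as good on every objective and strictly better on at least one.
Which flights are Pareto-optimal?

S1, S2, S3, S4, S8, S9, S10, S11

S1: not dominated.
S2: not dominated (best layovers).
S3: not dominated.
S4: not dominated.
S5: dominated by S4 (layovers 1≤1, duration 15.9≤18.5, price 687≤1064, miles earned 3007≥2407).
S6: dominated by S8 (layovers 3≤3, duration 11.4≤13.8, price 559≤808, miles earned 5553≥4769).
S7: dominated by S9 (layovers 1≤1, duration 4.2≤19.6, price 721≤1181, miles earned 7255≥6480).
S8: not dominated.
S9: not dominated (best duration).
S10: not dominated.
S11: not dominated (best price).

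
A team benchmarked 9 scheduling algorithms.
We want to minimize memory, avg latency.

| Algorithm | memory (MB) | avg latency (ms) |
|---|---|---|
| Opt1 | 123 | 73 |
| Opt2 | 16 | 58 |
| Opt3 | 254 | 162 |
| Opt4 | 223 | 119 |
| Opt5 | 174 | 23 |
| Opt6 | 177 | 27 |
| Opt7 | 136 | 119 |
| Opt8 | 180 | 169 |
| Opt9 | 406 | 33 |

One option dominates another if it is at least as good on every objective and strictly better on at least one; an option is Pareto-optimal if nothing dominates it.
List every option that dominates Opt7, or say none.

Opt1: memory 123≤136, avg latency 73≤119 — dominates Opt7.
Opt2: memory 16≤136, avg latency 58≤119 — dominates Opt7.
Others (Opt3, Opt4, Opt5, Opt6, Opt8, Opt9) are each worse than Opt7 on at least one objective.

Opt1, Opt2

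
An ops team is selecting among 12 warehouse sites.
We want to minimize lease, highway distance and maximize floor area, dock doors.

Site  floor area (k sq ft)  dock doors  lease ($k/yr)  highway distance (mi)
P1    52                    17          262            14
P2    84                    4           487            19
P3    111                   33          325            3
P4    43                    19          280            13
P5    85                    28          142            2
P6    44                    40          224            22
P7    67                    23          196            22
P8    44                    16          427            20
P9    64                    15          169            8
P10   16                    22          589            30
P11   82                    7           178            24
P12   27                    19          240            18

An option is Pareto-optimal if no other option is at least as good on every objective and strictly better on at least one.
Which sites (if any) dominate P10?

P3, P5, P6, P7

P3: floor area 111≥16, dock doors 33≥22, lease 325≤589, highway distance 3≤30 — dominates P10.
P5: floor area 85≥16, dock doors 28≥22, lease 142≤589, highway distance 2≤30 — dominates P10.
P6: floor area 44≥16, dock doors 40≥22, lease 224≤589, highway distance 22≤30 — dominates P10.
P7: floor area 67≥16, dock doors 23≥22, lease 196≤589, highway distance 22≤30 — dominates P10.
Others (P1, P2, P4, P8, P9, P11, P12) are each worse than P10 on at least one objective.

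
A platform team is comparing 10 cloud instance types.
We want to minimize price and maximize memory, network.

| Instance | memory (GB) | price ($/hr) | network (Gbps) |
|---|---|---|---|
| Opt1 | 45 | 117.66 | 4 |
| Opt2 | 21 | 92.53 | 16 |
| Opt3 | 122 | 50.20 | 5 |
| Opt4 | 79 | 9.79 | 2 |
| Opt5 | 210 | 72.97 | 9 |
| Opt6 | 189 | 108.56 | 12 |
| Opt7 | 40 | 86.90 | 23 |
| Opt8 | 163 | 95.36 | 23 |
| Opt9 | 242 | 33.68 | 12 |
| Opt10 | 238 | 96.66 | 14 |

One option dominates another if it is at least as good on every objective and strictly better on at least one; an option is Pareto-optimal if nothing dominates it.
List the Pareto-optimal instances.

Opt1: dominated by Opt3 (memory 122≥45, price 50.20≤117.66, network 5≥4).
Opt2: dominated by Opt7 (memory 40≥21, price 86.90≤92.53, network 23≥16).
Opt3: dominated by Opt9 (memory 242≥122, price 33.68≤50.20, network 12≥5).
Opt4: not dominated (best price).
Opt5: dominated by Opt9 (memory 242≥210, price 33.68≤72.97, network 12≥9).
Opt6: dominated by Opt9 (memory 242≥189, price 33.68≤108.56, network 12≥12).
Opt7: not dominated.
Opt8: not dominated.
Opt9: not dominated (best memory).
Opt10: not dominated.

Opt4, Opt7, Opt8, Opt9, Opt10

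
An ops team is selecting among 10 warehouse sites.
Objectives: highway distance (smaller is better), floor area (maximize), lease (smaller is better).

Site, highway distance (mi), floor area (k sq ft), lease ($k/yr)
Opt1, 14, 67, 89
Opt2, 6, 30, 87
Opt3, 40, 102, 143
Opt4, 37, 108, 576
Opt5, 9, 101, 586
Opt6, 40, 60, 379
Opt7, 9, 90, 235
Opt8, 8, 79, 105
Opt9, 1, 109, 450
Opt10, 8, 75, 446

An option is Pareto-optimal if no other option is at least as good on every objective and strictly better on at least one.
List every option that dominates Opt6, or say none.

Opt1, Opt3, Opt7, Opt8

Opt1: highway distance 14≤40, floor area 67≥60, lease 89≤379 — dominates Opt6.
Opt3: highway distance 40≤40, floor area 102≥60, lease 143≤379 — dominates Opt6.
Opt7: highway distance 9≤40, floor area 90≥60, lease 235≤379 — dominates Opt6.
Opt8: highway distance 8≤40, floor area 79≥60, lease 105≤379 — dominates Opt6.
Others (Opt2, Opt4, Opt5, Opt9, Opt10) are each worse than Opt6 on at least one objective.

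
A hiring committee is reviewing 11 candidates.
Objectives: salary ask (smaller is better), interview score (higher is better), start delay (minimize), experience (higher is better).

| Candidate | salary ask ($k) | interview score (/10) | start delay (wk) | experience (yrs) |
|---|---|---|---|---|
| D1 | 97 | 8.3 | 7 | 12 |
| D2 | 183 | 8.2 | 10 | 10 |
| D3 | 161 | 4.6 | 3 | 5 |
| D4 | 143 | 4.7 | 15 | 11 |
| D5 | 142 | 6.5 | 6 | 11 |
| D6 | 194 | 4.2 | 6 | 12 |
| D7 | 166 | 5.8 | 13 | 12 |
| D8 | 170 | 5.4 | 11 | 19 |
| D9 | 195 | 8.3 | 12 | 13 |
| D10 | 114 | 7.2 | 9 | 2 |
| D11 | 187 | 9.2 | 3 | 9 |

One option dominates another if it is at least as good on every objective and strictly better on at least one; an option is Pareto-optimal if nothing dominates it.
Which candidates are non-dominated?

D1, D3, D5, D6, D8, D9, D11

D1: not dominated (best salary ask).
D2: dominated by D1 (salary ask 97≤183, interview score 8.3≥8.2, start delay 7≤10, experience 12≥10).
D3: not dominated.
D4: dominated by D1 (salary ask 97≤143, interview score 8.3≥4.7, start delay 7≤15, experience 12≥11).
D5: not dominated.
D6: not dominated.
D7: dominated by D1 (salary ask 97≤166, interview score 8.3≥5.8, start delay 7≤13, experience 12≥12).
D8: not dominated (best experience).
D9: not dominated.
D10: dominated by D1 (salary ask 97≤114, interview score 8.3≥7.2, start delay 7≤9, experience 12≥2).
D11: not dominated (best interview score).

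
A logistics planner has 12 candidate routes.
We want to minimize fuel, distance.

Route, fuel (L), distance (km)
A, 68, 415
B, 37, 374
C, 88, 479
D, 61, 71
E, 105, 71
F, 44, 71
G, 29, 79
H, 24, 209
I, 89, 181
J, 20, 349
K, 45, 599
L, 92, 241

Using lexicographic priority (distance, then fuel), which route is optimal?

First minimize distance: best is 71, kept {D, E, F}.
Then minimize fuel: best is 44, kept {F}.

F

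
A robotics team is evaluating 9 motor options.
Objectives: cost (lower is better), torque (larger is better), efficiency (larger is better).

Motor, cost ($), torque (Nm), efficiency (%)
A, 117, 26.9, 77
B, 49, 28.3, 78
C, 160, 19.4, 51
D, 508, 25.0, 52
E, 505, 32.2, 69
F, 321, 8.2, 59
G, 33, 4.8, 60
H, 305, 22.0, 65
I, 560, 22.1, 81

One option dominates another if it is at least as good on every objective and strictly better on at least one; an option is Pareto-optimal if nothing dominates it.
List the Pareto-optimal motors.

A: dominated by B (cost 49≤117, torque 28.3≥26.9, efficiency 78≥77).
B: not dominated.
C: dominated by A (cost 117≤160, torque 26.9≥19.4, efficiency 77≥51).
D: dominated by A (cost 117≤508, torque 26.9≥25.0, efficiency 77≥52).
E: not dominated (best torque).
F: dominated by A (cost 117≤321, torque 26.9≥8.2, efficiency 77≥59).
G: not dominated (best cost).
H: dominated by A (cost 117≤305, torque 26.9≥22.0, efficiency 77≥65).
I: not dominated (best efficiency).

B, E, G, I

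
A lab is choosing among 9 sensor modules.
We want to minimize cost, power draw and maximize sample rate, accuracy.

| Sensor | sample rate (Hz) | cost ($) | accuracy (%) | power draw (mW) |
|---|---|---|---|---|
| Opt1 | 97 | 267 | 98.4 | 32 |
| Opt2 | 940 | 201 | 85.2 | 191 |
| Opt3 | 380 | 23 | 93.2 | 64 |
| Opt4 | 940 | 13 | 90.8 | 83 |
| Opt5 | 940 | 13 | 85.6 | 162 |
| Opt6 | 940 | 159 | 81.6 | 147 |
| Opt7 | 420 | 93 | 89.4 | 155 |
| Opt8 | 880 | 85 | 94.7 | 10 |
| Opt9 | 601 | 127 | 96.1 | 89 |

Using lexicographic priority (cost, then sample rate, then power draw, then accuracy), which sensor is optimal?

Opt4

First minimize cost: best is 13, kept {Opt4, Opt5}.
Then maximize sample rate: best is 940, kept {Opt4, Opt5}.
Then minimize power draw: best is 83, kept {Opt4}.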